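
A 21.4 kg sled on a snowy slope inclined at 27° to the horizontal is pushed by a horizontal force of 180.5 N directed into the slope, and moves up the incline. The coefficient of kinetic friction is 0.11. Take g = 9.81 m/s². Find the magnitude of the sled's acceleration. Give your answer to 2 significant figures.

1.7 m/s²

The horizontal push has components F cos 27° = 180.5 × 0.8910 = 160.826 N up the incline and F sin 27° = 180.5 × 0.4540 = 81.947 N pressing into the surface.
The normal force is therefore N = mg cos 27° + F sin 27° = 187.051 + 81.947 = 268.998 N, and kinetic friction down the slope is μN = 0.11 × 268.998 = 29.590 N.
Along the incline: F cos 27° − mg sin 27° − μN = ma, so 160.826 − 95.310 − 29.590 = 21.4 a, giving a = 1.6788 m/s².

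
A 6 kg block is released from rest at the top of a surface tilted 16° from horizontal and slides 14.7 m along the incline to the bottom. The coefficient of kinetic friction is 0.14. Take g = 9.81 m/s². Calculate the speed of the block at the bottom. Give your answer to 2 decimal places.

6.38 m/s

The weight component along the incline is mg sin 16° = 16.224 N and the normal force is N = mg cos 16° = 56.580 N.
Friction up the slope is f = μN = 0.14 × 56.580 = 7.921 N, so the net downslope force is 16.224 − 7.921 = 8.303 N and a = 8.303 / 6 = 1.3838 m/s².
Starting from rest over a distance of 14.7 m, v² = 2aL = 2 × 1.3838 × 14.7 = 40.6837, so v = 6.3784 m/s.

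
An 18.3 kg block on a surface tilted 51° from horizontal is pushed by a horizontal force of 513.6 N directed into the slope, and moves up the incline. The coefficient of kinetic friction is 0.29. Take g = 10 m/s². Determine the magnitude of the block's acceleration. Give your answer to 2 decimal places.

The horizontal push has components F cos 51° = 513.6 × 0.6293 = 323.208 N up the incline and F sin 51° = 513.6 × 0.7771 = 399.119 N pressing into the surface.
The normal force is therefore N = mg cos 51° + F sin 51° = 115.162 + 399.119 = 514.281 N, and kinetic friction down the slope is μN = 0.29 × 514.281 = 149.141 N.
Along the incline: F cos 51° − mg sin 51° − μN = ma, so 323.208 − 142.209 − 149.141 = 18.3 a, giving a = 1.7409 m/s².

1.74 m/s²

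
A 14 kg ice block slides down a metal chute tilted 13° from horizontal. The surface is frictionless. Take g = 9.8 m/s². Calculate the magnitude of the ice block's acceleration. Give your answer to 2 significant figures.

2.2 m/s²

Resolving the weight along the incline: the component pulling the ice block down the slope is mg sin 13° = 14 × 9.8 × 0.2250 = 30.870 N, and the normal force is N = mg cos 13° = 14 × 9.8 × 0.9744 = 133.688 N.
With no friction the net force along the incline is 30.870 N, so a = g sin 13° = 30.870 / 14 = 2.2050 m/s².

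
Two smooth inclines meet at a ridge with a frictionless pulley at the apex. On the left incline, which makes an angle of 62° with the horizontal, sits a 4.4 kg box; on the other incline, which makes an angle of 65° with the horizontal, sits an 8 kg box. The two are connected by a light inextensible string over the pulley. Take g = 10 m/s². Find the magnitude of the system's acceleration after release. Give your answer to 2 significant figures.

Resolve each weight along its own incline: the 4.4 kg mass has component 4.4 × 10 × sin 62° = 38.850 N down its slope, and the 8 kg mass has 8 × 10 × sin 65° = 72.505 N down its slope.
The 8 kg side's 72.505 N exceeds the other side's 38.850 N, so that mass slides down and the 4.4 kg mass slides up. Taking that direction as positive, Newton's second law for the whole system gives 72.505 − 38.850 = (4.4 + 8) a, so a = 33.655 / 12.4 = 2.7141 m/s².

2.7 m/s²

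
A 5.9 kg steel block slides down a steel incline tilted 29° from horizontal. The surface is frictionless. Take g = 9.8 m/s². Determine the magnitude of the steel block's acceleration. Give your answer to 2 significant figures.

Resolving the weight along the incline: the component pulling the steel block down the slope is mg sin 29° = 5.9 × 9.8 × 0.4848 = 28.031 N, and the normal force is N = mg cos 29° = 5.9 × 9.8 × 0.8746 = 50.569 N.
With no friction the net force along the incline is 28.031 N, so a = g sin 29° = 28.031 / 5.9 = 4.7510 m/s².

4.8 m/s²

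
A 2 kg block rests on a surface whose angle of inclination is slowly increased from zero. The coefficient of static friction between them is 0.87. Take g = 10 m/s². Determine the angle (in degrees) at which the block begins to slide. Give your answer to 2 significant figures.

At the threshold of sliding, static friction is at its maximum μ_s N and exactly balances the weight component along the incline: mg sin θ = μ_s mg cos θ.
Hence tan θ = μ_s = 0.87, so θ = arctan(0.87) = 41.0233°.

41°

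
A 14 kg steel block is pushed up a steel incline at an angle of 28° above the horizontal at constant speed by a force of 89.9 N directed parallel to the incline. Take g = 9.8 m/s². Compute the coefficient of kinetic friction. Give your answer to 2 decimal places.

At constant speed ΣF = 0 along the incline. The applied 89.9 N acts up the slope; the weight component mg sin 28° = 64.411 N and kinetic friction μN both act down the slope.
So 89.9 = 64.411 + μ × 121.140, giving μ = (89.9 − 64.411) / 121.140 = 0.2104.

0.21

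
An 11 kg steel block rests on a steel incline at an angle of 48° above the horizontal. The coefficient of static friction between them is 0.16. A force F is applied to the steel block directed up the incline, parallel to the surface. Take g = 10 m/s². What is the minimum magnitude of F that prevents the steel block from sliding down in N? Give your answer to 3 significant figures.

70.0 N

The normal force is N = mg cos 48° = 73.604 N. With F at its minimum the steel block is on the verge of sliding down, so static friction is at its maximum μ_s N = 0.16 × 73.604 = 11.777 N and acts up the slope.
Equilibrium along the incline: F + μ_s N = mg sin 48°, so F = 81.746 − 11.777 = 69.969 N.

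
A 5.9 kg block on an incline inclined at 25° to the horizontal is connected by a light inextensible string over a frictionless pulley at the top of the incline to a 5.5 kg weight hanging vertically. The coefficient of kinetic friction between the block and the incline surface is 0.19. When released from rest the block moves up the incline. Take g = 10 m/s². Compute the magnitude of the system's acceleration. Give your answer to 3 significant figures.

For the block on the incline: the weight component along the slope is m₁g sin 25° = 5.9 × 10 × 0.4226 = 24.933 N and the normal force is N = m₁g cos 25° = 53.472 N.
Kinetic friction opposes the block's motion up the incline: f = μN = 0.19 × 53.472 = 10.160 N acting down the slope.
Newton's second law for the block (up-slope positive): T − 24.933 − 10.160 = 5.9 a. For the hanging weight (downward positive): 5.5 × 10 − T = 5.5 a.
Adding the two equations eliminates T: 19.907 = 11.4 a, so a = 1.7462 m/s².

1.75 m/s²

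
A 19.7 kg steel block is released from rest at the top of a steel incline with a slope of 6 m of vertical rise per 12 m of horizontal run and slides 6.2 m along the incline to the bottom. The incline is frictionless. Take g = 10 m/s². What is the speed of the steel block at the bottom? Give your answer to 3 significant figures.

7.45 m/s

The weight component along the incline is mg sin 26.57° = 88.101 N and the normal force is N = mg cos 26.57° = 176.202 N.
With no friction, a = g sin 26.57° = 4.4721 m/s².
Starting from rest over a distance of 6.2 m, v² = 2aL = 2 × 4.4721 × 6.2 = 55.4540, so v = 7.4467 m/s.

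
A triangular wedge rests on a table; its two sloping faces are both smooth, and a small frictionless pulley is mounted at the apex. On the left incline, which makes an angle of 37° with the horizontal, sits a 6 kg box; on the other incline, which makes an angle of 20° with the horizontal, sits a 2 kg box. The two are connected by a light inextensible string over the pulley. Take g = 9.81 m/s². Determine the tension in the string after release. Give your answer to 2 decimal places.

13.89 N

Resolve each weight along its own incline: the 6 kg mass has component 6 × 9.81 × sin 37° = 35.423 N down its slope, and the 2 kg mass has 2 × 9.81 × sin 20° = 6.710 N down its slope.
The 6 kg side's 35.423 N exceeds the other side's 6.710 N, so that mass slides down and the 2 kg mass slides up. Taking that direction as positive, Newton's second law for the whole system gives 35.423 − 6.710 = (6 + 2) a, so a = 28.713 / 8 = 3.5891 m/s².
For the 2 kg mass (up-slope positive): T − 6.710 = 2 × 3.5891, so T = 13.888 N.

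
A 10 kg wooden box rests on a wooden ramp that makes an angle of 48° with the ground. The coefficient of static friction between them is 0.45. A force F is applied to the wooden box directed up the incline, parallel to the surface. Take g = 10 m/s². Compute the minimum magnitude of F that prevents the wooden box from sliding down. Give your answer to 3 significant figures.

44.2 N

The normal force is N = mg cos 48° = 66.913 N. With F at its minimum the wooden box is on the verge of sliding down, so static friction is at its maximum μ_s N = 0.45 × 66.913 = 30.111 N and acts up the slope.
Equilibrium along the incline: F + μ_s N = mg sin 48°, so F = 74.314 − 30.111 = 44.203 N.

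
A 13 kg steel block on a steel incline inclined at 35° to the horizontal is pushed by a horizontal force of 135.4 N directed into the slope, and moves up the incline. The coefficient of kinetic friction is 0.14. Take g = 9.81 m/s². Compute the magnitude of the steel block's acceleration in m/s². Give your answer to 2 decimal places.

The horizontal push has components F cos 35° = 135.4 × 0.8192 = 110.920 N up the incline and F sin 35° = 135.4 × 0.5736 = 77.665 N pressing into the surface.
The normal force is therefore N = mg cos 35° + F sin 35° = 104.473 + 77.665 = 182.138 N, and kinetic friction down the slope is μN = 0.14 × 182.138 = 25.499 N.
Along the incline: F cos 35° − mg sin 35° − μN = ma, so 110.920 − 73.151 − 25.499 = 13 a, giving a = 0.9438 m/s².

0.94 m/s²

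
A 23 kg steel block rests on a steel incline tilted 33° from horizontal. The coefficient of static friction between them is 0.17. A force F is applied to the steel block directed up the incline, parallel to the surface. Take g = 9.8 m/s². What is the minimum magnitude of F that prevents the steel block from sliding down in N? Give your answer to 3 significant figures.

90.6 N

The normal force is N = mg cos 33° = 189.036 N. With F at its minimum the steel block is on the verge of sliding down, so static friction is at its maximum μ_s N = 0.17 × 189.036 = 32.136 N and acts up the slope.
Equilibrium along the incline: F + μ_s N = mg sin 33°, so F = 122.762 − 32.136 = 90.626 N.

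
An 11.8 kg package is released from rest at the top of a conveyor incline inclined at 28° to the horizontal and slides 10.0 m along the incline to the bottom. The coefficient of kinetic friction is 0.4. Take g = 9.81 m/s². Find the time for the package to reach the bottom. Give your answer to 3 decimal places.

4.187 s

The weight component along the incline is mg sin 28° = 54.345 N and the normal force is N = mg cos 28° = 102.208 N.
Friction up the slope is f = μN = 0.4 × 102.208 = 40.883 N, so the net downslope force is 54.345 − 40.883 = 13.462 N and a = 13.462 / 11.8 = 1.1408 m/s².
Starting from rest, L = ½at², so t = √(2L/a) = √(2 × 10.0 / 1.1408) = 4.1871 s.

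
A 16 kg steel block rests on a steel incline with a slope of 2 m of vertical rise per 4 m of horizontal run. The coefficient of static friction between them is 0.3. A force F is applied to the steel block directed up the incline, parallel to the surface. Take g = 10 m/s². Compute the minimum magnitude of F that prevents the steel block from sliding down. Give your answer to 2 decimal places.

The normal force is N = mg cos 26.57° = 143.108 N. With F at its minimum the steel block is on the verge of sliding down, so static friction is at its maximum μ_s N = 0.3 × 143.108 = 42.932 N and acts up the slope.
Equilibrium along the incline: F + μ_s N = mg sin 26.57°, so F = 71.554 − 42.932 = 28.622 N.

28.62 N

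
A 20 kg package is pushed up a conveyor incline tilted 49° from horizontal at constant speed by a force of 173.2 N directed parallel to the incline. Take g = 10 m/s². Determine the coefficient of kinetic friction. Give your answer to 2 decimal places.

At constant speed ΣF = 0 along the incline. The applied 173.2 N acts up the slope; the weight component mg sin 49° = 150.942 N and kinetic friction μN both act down the slope.
So 173.2 = 150.942 + μ × 131.212, giving μ = (173.2 − 150.942) / 131.212 = 0.1696.

0.17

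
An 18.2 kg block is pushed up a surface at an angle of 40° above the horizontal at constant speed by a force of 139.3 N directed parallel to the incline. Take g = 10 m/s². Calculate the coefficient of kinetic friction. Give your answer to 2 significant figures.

0.16

At constant speed ΣF = 0 along the incline. The applied 139.3 N acts up the slope; the weight component mg sin 40° = 116.987 N and kinetic friction μN both act down the slope.
So 139.3 = 116.987 + μ × 139.420, giving μ = (139.3 − 116.987) / 139.420 = 0.1600.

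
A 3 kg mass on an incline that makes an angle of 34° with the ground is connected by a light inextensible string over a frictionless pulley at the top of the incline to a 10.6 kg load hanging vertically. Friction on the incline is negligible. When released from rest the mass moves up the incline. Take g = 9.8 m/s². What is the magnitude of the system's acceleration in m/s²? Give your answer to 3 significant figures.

6.43 m/s²

For the mass on the incline: the weight component along the slope is m₁g sin 34° = 3 × 9.8 × 0.5592 = 16.440 N and the normal force is N = m₁g cos 34° = 24.374 N.
Newton's second law for the mass (up-slope positive): T − 16.440 = 3 a. For the hanging load (downward positive): 10.6 × 9.8 − T = 10.6 a.
Adding the two equations eliminates T: 87.440 = 13.6 a, so a = 6.4294 m/s².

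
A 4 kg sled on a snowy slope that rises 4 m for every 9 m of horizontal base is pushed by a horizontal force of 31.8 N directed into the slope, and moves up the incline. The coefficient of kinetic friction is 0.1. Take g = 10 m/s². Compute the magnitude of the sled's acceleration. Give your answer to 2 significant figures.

2.0 m/s²

The horizontal push has components F cos 23.96° = 31.8 × 0.9138 = 29.059 N up the incline and F sin 23.96° = 31.8 × 0.4061 = 12.914 N pressing into the surface.
The normal force is therefore N = mg cos 23.96° + F sin 23.96° = 36.552 + 12.914 = 49.466 N, and kinetic friction down the slope is μN = 0.1 × 49.466 = 4.947 N.
Along the incline: F cos 23.96° − mg sin 23.96° − μN = ma, so 29.059 − 16.244 − 4.947 = 4 a, giving a = 1.9670 m/s².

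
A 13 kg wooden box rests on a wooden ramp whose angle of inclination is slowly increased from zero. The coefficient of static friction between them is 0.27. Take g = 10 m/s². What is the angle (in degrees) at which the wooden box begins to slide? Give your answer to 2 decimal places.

At the threshold of sliding, static friction is at its maximum μ_s N and exactly balances the weight component along the incline: mg sin θ = μ_s mg cos θ.
Hence tan θ = μ_s = 0.27, so θ = arctan(0.27) = 15.1096°.

15.11°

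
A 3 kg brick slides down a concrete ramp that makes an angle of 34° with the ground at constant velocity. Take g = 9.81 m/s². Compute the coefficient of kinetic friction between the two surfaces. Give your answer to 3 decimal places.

At constant velocity the net force along the incline is zero: mg sin 34° = μ mg cos 34°.
So μ = tan 34° = 0.5592 / 0.8290 = 0.6745.

0.675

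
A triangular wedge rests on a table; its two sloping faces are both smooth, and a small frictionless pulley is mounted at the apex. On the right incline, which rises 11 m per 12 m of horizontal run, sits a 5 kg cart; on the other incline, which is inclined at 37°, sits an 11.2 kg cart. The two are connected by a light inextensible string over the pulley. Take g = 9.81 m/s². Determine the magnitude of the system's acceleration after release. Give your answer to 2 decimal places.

2.04 m/s²

Resolve each weight along its own incline: the 5 kg mass has component 5 × 9.81 × sin 42.51° = 33.144 N down its slope, and the 11.2 kg mass has 11.2 × 9.81 × sin 37° = 66.123 N down its slope.
The 11.2 kg side's 66.123 N exceeds the other side's 33.144 N, so that mass slides down and the 5 kg mass slides up. Taking that direction as positive, Newton's second law for the whole system gives 66.123 − 33.144 = (5 + 11.2) a, so a = 32.979 / 16.2 = 2.0357 m/s².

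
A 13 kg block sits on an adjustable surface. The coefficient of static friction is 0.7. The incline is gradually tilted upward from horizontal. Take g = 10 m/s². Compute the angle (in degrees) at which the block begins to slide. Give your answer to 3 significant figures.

At the threshold of sliding, static friction is at its maximum μ_s N and exactly balances the weight component along the incline: mg sin θ = μ_s mg cos θ.
Hence tan θ = μ_s = 0.7, so θ = arctan(0.7) = 34.9920°.

35.0°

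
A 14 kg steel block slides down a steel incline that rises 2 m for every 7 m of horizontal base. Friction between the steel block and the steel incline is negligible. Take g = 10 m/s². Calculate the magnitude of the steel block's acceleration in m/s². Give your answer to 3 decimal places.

2.747 m/s²

Resolving the weight along the incline: the component pulling the steel block down the slope is mg sin 15.95° = 14 × 10 × 0.2747 = 38.458 N, and the normal force is N = mg cos 15.95° = 14 × 10 × 0.9615 = 134.610 N.
With no friction the net force along the incline is 38.458 N, so a = g sin 15.95° = 38.458 / 14 = 2.7470 m/s².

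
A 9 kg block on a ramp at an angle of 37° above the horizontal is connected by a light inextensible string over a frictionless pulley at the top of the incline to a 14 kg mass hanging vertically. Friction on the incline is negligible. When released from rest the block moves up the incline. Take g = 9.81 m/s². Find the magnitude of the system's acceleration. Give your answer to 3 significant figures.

3.66 m/s²

For the block on the incline: the weight component along the slope is m₁g sin 37° = 9 × 9.81 × 0.6018 = 53.133 N and the normal force is N = m₁g cos 37° = 70.512 N.
Newton's second law for the block (up-slope positive): T − 53.133 = 9 a. For the hanging mass (downward positive): 14 × 9.81 − T = 14 a.
Adding the two equations eliminates T: 84.207 = 23 a, so a = 3.6612 m/s².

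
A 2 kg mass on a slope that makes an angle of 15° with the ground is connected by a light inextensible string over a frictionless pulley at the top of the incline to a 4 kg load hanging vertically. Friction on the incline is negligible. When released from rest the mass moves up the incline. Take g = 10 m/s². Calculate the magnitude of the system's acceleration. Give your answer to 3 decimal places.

5.804 m/s²

For the mass on the incline: the weight component along the slope is m₁g sin 15° = 2 × 10 × 0.2588 = 5.176 N and the normal force is N = m₁g cos 15° = 19.319 N.
Newton's second law for the mass (up-slope positive): T − 5.176 = 2 a. For the hanging load (downward positive): 4 × 10 − T = 4 a.
Adding the two equations eliminates T: 34.824 = 6 a, so a = 5.8040 m/s².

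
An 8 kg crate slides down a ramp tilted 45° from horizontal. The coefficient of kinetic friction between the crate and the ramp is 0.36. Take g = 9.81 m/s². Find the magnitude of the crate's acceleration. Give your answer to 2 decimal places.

4.44 m/s²

Resolving the weight along the incline: the component pulling the crate down the slope is mg sin 45° = 8 × 9.81 × 0.7071 = 55.493 N, and the normal force is N = mg cos 45° = 8 × 9.81 × 0.7071 = 55.493 N.
Kinetic friction acts up the slope with magnitude f = μN = 0.36 × 55.493 = 19.977 N.
Net force along the incline is 55.493 − 19.977 = 35.516 N, so a = 35.516 / 8 = 4.4395 m/s².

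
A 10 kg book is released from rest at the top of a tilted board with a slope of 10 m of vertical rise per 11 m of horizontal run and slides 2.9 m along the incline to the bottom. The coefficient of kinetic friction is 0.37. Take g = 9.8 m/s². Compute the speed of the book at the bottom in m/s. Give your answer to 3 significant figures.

The weight component along the incline is mg sin 42.27° = 65.922 N and the normal force is N = mg cos 42.27° = 72.514 N.
Friction up the slope is f = μN = 0.37 × 72.514 = 26.830 N, so the net downslope force is 65.922 − 26.830 = 39.092 N and a = 39.092 / 10 = 3.9092 m/s².
Starting from rest over a distance of 2.9 m, v² = 2aL = 2 × 3.9092 × 2.9 = 22.6734, so v = 4.7617 m/s.

4.76 m/s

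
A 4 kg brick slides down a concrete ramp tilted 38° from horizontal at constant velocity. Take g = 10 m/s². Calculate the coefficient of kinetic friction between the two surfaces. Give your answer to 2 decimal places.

At constant velocity the net force along the incline is zero: mg sin 38° = μ mg cos 38°.
So μ = tan 38° = 0.6157 / 0.7880 = 0.7813.

0.78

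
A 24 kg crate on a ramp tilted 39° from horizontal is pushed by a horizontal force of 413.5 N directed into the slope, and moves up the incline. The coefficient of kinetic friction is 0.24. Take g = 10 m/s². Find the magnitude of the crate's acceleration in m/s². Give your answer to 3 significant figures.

The horizontal push has components F cos 39° = 413.5 × 0.7771 = 321.331 N up the incline and F sin 39° = 413.5 × 0.6293 = 260.216 N pressing into the surface.
The normal force is therefore N = mg cos 39° + F sin 39° = 186.504 + 260.216 = 446.720 N, and kinetic friction down the slope is μN = 0.24 × 446.720 = 107.213 N.
Along the incline: F cos 39° − mg sin 39° − μN = ma, so 321.331 − 151.032 − 107.213 = 24 a, giving a = 2.6286 m/s².

2.63 m/s²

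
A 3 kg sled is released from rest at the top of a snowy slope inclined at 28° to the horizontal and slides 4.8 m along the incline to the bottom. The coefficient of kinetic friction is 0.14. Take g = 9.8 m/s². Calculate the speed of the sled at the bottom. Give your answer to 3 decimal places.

5.704 m/s

The weight component along the incline is mg sin 28° = 13.802 N and the normal force is N = mg cos 28° = 25.959 N.
Friction up the slope is f = μN = 0.14 × 25.959 = 3.634 N, so the net downslope force is 13.802 − 3.634 = 10.168 N and a = 10.168 / 3 = 3.3893 m/s².
Starting from rest over a distance of 4.8 m, v² = 2aL = 2 × 3.3893 × 4.8 = 32.5373, so v = 5.7041 m/s.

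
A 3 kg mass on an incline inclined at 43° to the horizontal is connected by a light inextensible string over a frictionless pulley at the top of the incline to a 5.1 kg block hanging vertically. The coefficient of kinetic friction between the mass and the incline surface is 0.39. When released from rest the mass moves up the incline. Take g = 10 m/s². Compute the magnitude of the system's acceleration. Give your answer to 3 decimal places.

For the mass on the incline: the weight component along the slope is m₁g sin 43° = 3 × 10 × 0.6820 = 20.460 N and the normal force is N = m₁g cos 43° = 21.941 N.
Kinetic friction opposes the mass's motion up the incline: f = μN = 0.39 × 21.941 = 8.557 N acting down the slope.
Newton's second law for the mass (up-slope positive): T − 20.460 − 8.557 = 3 a. For the hanging block (downward positive): 5.1 × 10 − T = 5.1 a.
Adding the two equations eliminates T: 21.983 = 8.1 a, so a = 2.7140 m/s².

2.714 m/s²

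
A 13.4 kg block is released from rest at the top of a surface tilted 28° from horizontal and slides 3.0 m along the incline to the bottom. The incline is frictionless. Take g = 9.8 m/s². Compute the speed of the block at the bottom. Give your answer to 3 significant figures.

The weight component along the incline is mg sin 28° = 61.651 N and the normal force is N = mg cos 28° = 115.949 N.
With no friction, a = g sin 28° = 4.6008 m/s².
Starting from rest over a distance of 3.0 m, v² = 2aL = 2 × 4.6008 × 3.0 = 27.6048, so v = 5.2540 m/s.

5.25 m/s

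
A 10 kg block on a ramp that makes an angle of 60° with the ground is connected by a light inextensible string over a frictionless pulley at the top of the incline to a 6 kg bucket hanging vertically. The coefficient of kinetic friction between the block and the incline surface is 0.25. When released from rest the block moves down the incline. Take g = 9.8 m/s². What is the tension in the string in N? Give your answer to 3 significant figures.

64.0 N

For the block on the incline: the weight component along the slope is m₁g sin 60° = 10 × 9.8 × 0.8660 = 84.868 N and the normal force is N = m₁g cos 60° = 49.000 N.
Kinetic friction opposes the block's motion down the incline: f = μN = 0.25 × 49.000 = 12.250 N acting up the slope.
Newton's second law for the block (down-slope positive): 84.868 − 12.250 − T = 10 a. For the hanging bucket (upward positive): T − 6 × 9.8 = 6 a.
Adding the two equations eliminates T: 13.818 = 16 a, so a = 0.8636 m/s².
Then from the hanging bucket's equation, T = 6 × (9.8 + 0.8636) = 63.982 N.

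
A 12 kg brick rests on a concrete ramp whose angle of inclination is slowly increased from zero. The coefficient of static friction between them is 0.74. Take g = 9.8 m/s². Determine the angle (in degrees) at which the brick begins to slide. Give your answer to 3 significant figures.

36.5°

At the threshold of sliding, static friction is at its maximum μ_s N and exactly balances the weight component along the incline: mg sin θ = μ_s mg cos θ.
Hence tan θ = μ_s = 0.74, so θ = arctan(0.74) = 36.5014°.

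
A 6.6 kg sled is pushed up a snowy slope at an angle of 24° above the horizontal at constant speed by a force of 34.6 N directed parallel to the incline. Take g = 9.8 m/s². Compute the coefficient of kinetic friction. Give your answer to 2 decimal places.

At constant speed ΣF = 0 along the incline. The applied 34.6 N acts up the slope; the weight component mg sin 24° = 26.308 N and kinetic friction μN both act down the slope.
So 34.6 = 26.308 + μ × 59.088, giving μ = (34.6 − 26.308) / 59.088 = 0.1403.

0.14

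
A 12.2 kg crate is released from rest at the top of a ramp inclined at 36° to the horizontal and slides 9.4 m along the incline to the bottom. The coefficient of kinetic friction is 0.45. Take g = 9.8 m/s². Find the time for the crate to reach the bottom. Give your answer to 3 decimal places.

2.928 s

The weight component along the incline is mg sin 36° = 70.276 N and the normal force is N = mg cos 36° = 96.726 N.
Friction up the slope is f = μN = 0.45 × 96.726 = 43.527 N, so the net downslope force is 70.276 − 43.527 = 26.749 N and a = 26.749 / 12.2 = 2.1925 m/s².
Starting from rest, L = ½at², so t = √(2L/a) = √(2 × 9.4 / 2.1925) = 2.9283 s.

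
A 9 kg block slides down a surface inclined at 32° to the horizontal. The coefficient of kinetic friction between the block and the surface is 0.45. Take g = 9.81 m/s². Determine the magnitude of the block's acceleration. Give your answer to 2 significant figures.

Resolving the weight along the incline: the component pulling the block down the slope is mg sin 32° = 9 × 9.81 × 0.5299 = 46.785 N, and the normal force is N = mg cos 32° = 9 × 9.81 × 0.8480 = 74.870 N.
Kinetic friction acts up the slope with magnitude f = μN = 0.45 × 74.870 = 33.692 N.
Net force along the incline is 46.785 − 33.692 = 13.093 N, so a = 13.093 / 9 = 1.4548 m/s².

1.5 m/s²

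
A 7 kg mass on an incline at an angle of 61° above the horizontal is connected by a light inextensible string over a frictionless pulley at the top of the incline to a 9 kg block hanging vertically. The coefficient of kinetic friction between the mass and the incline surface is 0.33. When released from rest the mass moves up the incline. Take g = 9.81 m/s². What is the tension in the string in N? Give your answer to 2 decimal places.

For the mass on the incline: the weight component along the slope is m₁g sin 61° = 7 × 9.81 × 0.8746 = 60.059 N and the normal force is N = m₁g cos 61° = 33.292 N.
Kinetic friction opposes the mass's motion up the incline: f = μN = 0.33 × 33.292 = 10.986 N acting down the slope.
Newton's second law for the mass (up-slope positive): T − 60.059 − 10.986 = 7 a. For the hanging block (downward positive): 9 × 9.81 − T = 9 a.
Adding the two equations eliminates T: 17.245 = 16 a, so a = 1.0778 m/s².
Then from the hanging block's equation, T = 9 × (9.81 − 1.0778) = 78.590 N.

78.59 N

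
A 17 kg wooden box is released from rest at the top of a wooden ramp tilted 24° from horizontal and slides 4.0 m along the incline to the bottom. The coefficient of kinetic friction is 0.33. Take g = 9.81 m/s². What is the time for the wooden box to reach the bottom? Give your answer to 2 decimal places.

The weight component along the incline is mg sin 24° = 67.831 N and the normal force is N = mg cos 24° = 152.352 N.
Friction up the slope is f = μN = 0.33 × 152.352 = 50.276 N, so the net downslope force is 67.831 − 50.276 = 17.555 N and a = 17.555 / 17 = 1.0326 m/s².
Starting from rest, L = ½at², so t = √(2L/a) = √(2 × 4.0 / 1.0326) = 2.7834 s.

2.78 s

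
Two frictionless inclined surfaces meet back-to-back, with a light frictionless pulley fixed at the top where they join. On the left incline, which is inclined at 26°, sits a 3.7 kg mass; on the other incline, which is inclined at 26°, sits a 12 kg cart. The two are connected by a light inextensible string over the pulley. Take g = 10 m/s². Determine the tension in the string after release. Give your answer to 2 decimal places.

Resolve each weight along its own incline: the 3.7 kg mass has component 3.7 × 10 × sin 26° = 16.220 N down its slope, and the 12 kg mass has 12 × 10 × sin 26° = 52.605 N down its slope.
The 12 kg side's 52.605 N exceeds the other side's 16.220 N, so that mass slides down and the 3.7 kg mass slides up. Taking that direction as positive, Newton's second law for the whole system gives 52.605 − 16.220 = (3.7 + 12) a, so a = 36.385 / 15.7 = 2.3175 m/s².
For the 3.7 kg mass (up-slope positive): T − 16.220 = 3.7 × 2.3175, so T = 24.795 N.

24.79 N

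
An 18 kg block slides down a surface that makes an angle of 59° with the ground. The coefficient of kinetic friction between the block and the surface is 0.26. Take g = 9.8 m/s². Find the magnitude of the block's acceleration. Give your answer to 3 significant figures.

Resolving the weight along the incline: the component pulling the block down the slope is mg sin 59° = 18 × 9.8 × 0.8572 = 151.210 N, and the normal force is N = mg cos 59° = 18 × 9.8 × 0.5150 = 90.846 N.
Kinetic friction acts up the slope with magnitude f = μN = 0.26 × 90.846 = 23.620 N.
Net force along the incline is 151.210 − 23.620 = 127.590 N, so a = 127.590 / 18 = 7.0883 m/s².

7.09 m/s²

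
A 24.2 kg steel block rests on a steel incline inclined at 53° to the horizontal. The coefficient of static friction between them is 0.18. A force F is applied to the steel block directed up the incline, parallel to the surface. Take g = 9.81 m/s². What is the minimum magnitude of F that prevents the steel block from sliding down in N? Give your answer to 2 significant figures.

160 N

The normal force is N = mg cos 53° = 142.872 N. With F at its minimum the steel block is on the verge of sliding down, so static friction is at its maximum μ_s N = 0.18 × 142.872 = 25.717 N and acts up the slope.
Equilibrium along the incline: F + μ_s N = mg sin 53°, so F = 189.598 − 25.717 = 163.881 N.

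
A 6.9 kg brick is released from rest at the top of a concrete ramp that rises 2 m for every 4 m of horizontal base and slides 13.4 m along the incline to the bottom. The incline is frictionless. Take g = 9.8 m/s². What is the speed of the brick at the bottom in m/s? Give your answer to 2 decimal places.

10.84 m/s

The weight component along the incline is mg sin 26.57° = 30.241 N and the normal force is N = mg cos 26.57° = 60.481 N.
With no friction, a = g sin 26.57° = 4.3827 m/s².
Starting from rest over a distance of 13.4 m, v² = 2aL = 2 × 4.3827 × 13.4 = 117.4564, so v = 10.8377 m/s.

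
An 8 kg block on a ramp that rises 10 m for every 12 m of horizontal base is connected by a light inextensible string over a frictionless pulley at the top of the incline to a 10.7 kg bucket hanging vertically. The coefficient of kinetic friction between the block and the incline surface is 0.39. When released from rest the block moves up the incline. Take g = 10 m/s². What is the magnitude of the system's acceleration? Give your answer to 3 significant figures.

For the block on the incline: the weight component along the slope is m₁g sin 39.81° = 8 × 10 × 0.6402 = 51.216 N and the normal force is N = m₁g cos 39.81° = 61.458 N.
Kinetic friction opposes the block's motion up the incline: f = μN = 0.39 × 61.458 = 23.969 N acting down the slope.
Newton's second law for the block (up-slope positive): T − 51.216 − 23.969 = 8 a. For the hanging bucket (downward positive): 10.7 × 10 − T = 10.7 a.
Adding the two equations eliminates T: 31.815 = 18.7 a, so a = 1.7013 m/s².

1.70 m/s²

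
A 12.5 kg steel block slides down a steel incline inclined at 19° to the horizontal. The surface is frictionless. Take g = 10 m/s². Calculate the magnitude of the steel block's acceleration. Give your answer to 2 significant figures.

Resolving the weight along the incline: the component pulling the steel block down the slope is mg sin 19° = 12.5 × 10 × 0.3256 = 40.700 N, and the normal force is N = mg cos 19° = 12.5 × 10 × 0.9455 = 118.188 N.
With no friction the net force along the incline is 40.700 N, so a = g sin 19° = 40.700 / 12.5 = 3.2560 m/s².

3.3 m/s²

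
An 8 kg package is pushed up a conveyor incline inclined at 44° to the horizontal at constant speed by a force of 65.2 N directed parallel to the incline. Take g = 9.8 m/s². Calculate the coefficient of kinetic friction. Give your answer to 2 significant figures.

At constant speed ΣF = 0 along the incline. The applied 65.2 N acts up the slope; the weight component mg sin 44° = 54.461 N and kinetic friction μN both act down the slope.
So 65.2 = 54.461 + μ × 56.396, giving μ = (65.2 − 54.461) / 56.396 = 0.1904.

0.19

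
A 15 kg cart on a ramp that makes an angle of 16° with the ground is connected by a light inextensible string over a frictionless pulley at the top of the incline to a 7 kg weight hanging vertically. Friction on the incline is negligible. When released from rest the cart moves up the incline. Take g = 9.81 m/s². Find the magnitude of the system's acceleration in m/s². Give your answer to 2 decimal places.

1.28 m/s²

For the cart on the incline: the weight component along the slope is m₁g sin 16° = 15 × 9.81 × 0.2756 = 40.555 N and the normal force is N = m₁g cos 16° = 141.450 N.
Newton's second law for the cart (up-slope positive): T − 40.555 = 15 a. For the hanging weight (downward positive): 7 × 9.81 − T = 7 a.
Adding the two equations eliminates T: 28.115 = 22 a, so a = 1.2780 m/s².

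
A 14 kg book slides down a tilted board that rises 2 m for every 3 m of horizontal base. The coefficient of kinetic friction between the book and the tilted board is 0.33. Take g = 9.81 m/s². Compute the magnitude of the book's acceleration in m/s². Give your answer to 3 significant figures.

2.75 m/s²

Resolving the weight along the incline: the component pulling the book down the slope is mg sin 33.69° = 14 × 9.81 × 0.5547 = 76.182 N, and the normal force is N = mg cos 33.69° = 14 × 9.81 × 0.8321 = 114.281 N.
Kinetic friction acts up the slope with magnitude f = μN = 0.33 × 114.281 = 37.713 N.
Net force along the incline is 76.182 − 37.713 = 38.469 N, so a = 38.469 / 14 = 2.7478 m/s².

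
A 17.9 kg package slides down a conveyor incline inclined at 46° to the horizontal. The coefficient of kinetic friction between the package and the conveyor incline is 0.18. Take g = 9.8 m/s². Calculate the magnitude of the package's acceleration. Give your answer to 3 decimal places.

5.824 m/s²

Resolving the weight along the incline: the component pulling the package down the slope is mg sin 46° = 17.9 × 9.8 × 0.7193 = 126.180 N, and the normal force is N = mg cos 46° = 17.9 × 9.8 × 0.6947 = 121.864 N.
Kinetic friction acts up the slope with magnitude f = μN = 0.18 × 121.864 = 21.936 N.
Net force along the incline is 126.180 − 21.936 = 104.244 N, so a = 104.244 / 17.9 = 5.8237 m/s².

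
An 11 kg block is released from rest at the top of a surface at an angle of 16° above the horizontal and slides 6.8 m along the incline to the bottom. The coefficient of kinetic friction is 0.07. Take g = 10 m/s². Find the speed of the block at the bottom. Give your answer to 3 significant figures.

5.32 m/s

The weight component along the incline is mg sin 16° = 30.320 N and the normal force is N = mg cos 16° = 105.739 N.
Friction up the slope is f = μN = 0.07 × 105.739 = 7.402 N, so the net downslope force is 30.320 − 7.402 = 22.918 N and a = 22.918 / 11 = 2.0835 m/s².
Starting from rest over a distance of 6.8 m, v² = 2aL = 2 × 2.0835 × 6.8 = 28.3356, so v = 5.3231 m/s.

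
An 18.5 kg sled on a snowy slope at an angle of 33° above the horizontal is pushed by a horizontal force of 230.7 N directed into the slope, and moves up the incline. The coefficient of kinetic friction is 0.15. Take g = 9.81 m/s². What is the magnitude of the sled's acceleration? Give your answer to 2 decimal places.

The horizontal push has components F cos 33° = 230.7 × 0.8387 = 193.488 N up the incline and F sin 33° = 230.7 × 0.5446 = 125.639 N pressing into the surface.
The normal force is therefore N = mg cos 33° + F sin 33° = 152.211 + 125.639 = 277.850 N, and kinetic friction down the slope is μN = 0.15 × 277.850 = 41.678 N.
Along the incline: F cos 33° − mg sin 33° − μN = ma, so 193.488 − 98.837 − 41.678 = 18.5 a, giving a = 2.8634 m/s².

2.86 m/s²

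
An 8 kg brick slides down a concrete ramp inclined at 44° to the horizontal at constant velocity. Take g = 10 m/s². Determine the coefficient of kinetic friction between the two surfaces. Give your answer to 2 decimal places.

At constant velocity the net force along the incline is zero: mg sin 44° = μ mg cos 44°.
So μ = tan 44° = 0.6947 / 0.7193 = 0.9658.

0.97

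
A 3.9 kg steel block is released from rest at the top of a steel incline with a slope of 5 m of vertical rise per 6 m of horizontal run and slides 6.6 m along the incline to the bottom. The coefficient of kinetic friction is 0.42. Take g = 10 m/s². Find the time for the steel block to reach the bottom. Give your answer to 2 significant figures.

The weight component along the incline is mg sin 39.81° = 24.967 N and the normal force is N = mg cos 39.81° = 29.961 N.
Friction up the slope is f = μN = 0.42 × 29.961 = 12.584 N, so the net downslope force is 24.967 − 12.584 = 12.383 N and a = 12.383 / 3.9 = 3.1751 m/s².
Starting from rest, L = ½at², so t = √(2L/a) = √(2 × 6.6 / 3.1751) = 2.0390 s.

2.0 s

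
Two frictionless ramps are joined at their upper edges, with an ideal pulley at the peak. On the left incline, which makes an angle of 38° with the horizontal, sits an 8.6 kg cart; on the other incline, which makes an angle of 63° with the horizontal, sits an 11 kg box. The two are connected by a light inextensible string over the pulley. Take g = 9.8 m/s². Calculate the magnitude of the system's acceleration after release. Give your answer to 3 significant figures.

Resolve each weight along its own incline: the 8.6 kg mass has component 8.6 × 9.8 × sin 38° = 51.888 N down its slope, and the 11 kg mass has 11 × 9.8 × sin 63° = 96.051 N down its slope.
The 11 kg side's 96.051 N exceeds the other side's 51.888 N, so that mass slides down and the 8.6 kg mass slides up. Taking that direction as positive, Newton's second law for the whole system gives 96.051 − 51.888 = (8.6 + 11) a, so a = 44.163 / 19.6 = 2.2532 m/s².

2.25 m/s²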